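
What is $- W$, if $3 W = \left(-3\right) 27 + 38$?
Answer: $\frac{43}{3} \approx 14.333$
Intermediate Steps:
$W = - \frac{43}{3}$ ($W = \frac{\left(-3\right) 27 + 38}{3} = \frac{-81 + 38}{3} = \frac{1}{3} \left(-43\right) = - \frac{43}{3} \approx -14.333$)
$- W = \left(-1\right) \left(- \frac{43}{3}\right) = \frac{43}{3}$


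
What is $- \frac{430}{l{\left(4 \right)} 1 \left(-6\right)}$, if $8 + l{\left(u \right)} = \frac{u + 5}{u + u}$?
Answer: $- \frac{344}{33} \approx -10.424$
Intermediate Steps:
$l{\left(u \right)} = -8 + \frac{5 + u}{2 u}$ ($l{\left(u \right)} = -8 + \frac{u + 5}{u + u} = -8 + \frac{5 + u}{2 u}$)
$- \frac{430}{l{\left(4 \right)} 1 \left(-6\right)} = - \frac{430}{\frac{5 \left(1 - 12\right)}{2 \cdot 4} \cdot 1 \left(-6\right)} = - \frac{430}{\frac{5}{2} \cdot \frac{1}{4} \left(1 - 12\right) 1 \left(-6\right)} = - \frac{430}{\frac{5}{2} \cdot \frac{1}{4} \left(-11\right) 1 \left(-6\right)} = - \frac{430}{\left(- \frac{55}{8}\right) 1 \left(-6\right)} = - \frac{430}{\left(- \frac{55}{8}\right) \left(-6\right)} = - \frac{430}{\frac{165}{4}} = \left(-430\right) \frac{4}{165} = - \frac{344}{33}$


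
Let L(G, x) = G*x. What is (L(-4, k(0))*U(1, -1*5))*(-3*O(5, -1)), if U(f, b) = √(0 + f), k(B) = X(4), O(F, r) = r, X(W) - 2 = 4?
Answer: -72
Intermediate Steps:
X(W) = 6 (X(W) = 2 + 4 = 6)
k(B) = 6
U(f, b) = √f
(L(-4, k(0))*U(1, -1*5))*(-3*O(5, -1)) = ((-4*6)*√1)*(-3*(-1)) = -24*1*3 = -24*3 = -72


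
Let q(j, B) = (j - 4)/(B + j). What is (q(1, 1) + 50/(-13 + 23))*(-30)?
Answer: -105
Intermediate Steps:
q(j, B) = (-4 + j)/(B + j)
(q(1, 1) + 50/(-13 + 23))*(-30) = ((-4 + 1)/(1 + 1) + 50/(-13 + 23))*(-30) = (-3/2 + 50/10)*(-30) = ((½)*(-3) + 50*(⅒))*(-30) = (-3/2 + 5)*(-30) = (7/2)*(-30) = -105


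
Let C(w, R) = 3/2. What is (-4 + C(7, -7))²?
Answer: 25/4 ≈ 6.2500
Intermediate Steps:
C(w, R) = 3/2 (C(w, R) = 3*(½) = 3/2)
(-4 + C(7, -7))² = (-4 + 3/2)² = (-5/2)² = 25/4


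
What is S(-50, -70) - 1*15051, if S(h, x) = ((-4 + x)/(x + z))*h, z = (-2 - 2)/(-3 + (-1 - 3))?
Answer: -3670343/243 ≈ -15104.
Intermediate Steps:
z = 4/7 (z = -4/(-3 - 4) = -4/(-7) = -4*(-1/7) = 4/7 ≈ 0.57143)
S(h, x) = h*(-4 + x)/(4/7 + x) (S(h, x) = ((-4 + x)/(x + 4/7))*h = ((-4 + x)/(4/7 + x))*h = h*(-4 + x)/(4/7 + x))
S(-50, -70) - 1*15051 = 7*(-50)*(-4 - 70)/(4 + 7*(-70)) - 1*15051 = 7*(-50)*(-74)/(4 - 490) - 15051 = 7*(-50)*(-74)/(-486) - 15051 = 7*(-50)*(-1/486)*(-74) - 15051 = -12950/243 - 15051 = -3670343/243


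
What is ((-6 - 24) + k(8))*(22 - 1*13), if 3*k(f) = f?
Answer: -246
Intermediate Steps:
k(f) = f/3
((-6 - 24) + k(8))*(22 - 1*13) = ((-6 - 24) + (⅓)*8)*(22 - 1*13) = (-30 + 8/3)*(22 - 13) = -82/3*9 = -246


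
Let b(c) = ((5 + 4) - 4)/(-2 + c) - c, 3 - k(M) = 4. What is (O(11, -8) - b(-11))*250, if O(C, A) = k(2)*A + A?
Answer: -34500/13 ≈ -2653.8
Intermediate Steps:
k(M) = -1 (k(M) = 3 - 1*4 = 3 - 4 = -1)
O(C, A) = 0 (O(C, A) = -A + A = 0)
b(c) = -c + 5/(-2 + c) (b(c) = (9 - 4)/(-2 + c) - c = 5/(-2 + c) - c = -c + 5/(-2 + c))
(O(11, -8) - b(-11))*250 = (0 - (5 - 1*(-11)² + 2*(-11))/(-2 - 11))*250 = (0 - (5 - 1*121 - 22)/(-13))*250 = (0 - (-1)*(5 - 121 - 22)/13)*250 = (0 - (-1)*(-138)/13)*250 = (0 - 1*138/13)*250 = (0 - 138/13)*250 = -138/13*250 = -34500/13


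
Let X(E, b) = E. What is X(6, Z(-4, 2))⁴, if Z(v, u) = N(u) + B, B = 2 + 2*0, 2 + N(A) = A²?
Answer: 1296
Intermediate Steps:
N(A) = -2 + A²
B = 2 (B = 2 + 0 = 2)
Z(v, u) = u² (Z(v, u) = (-2 + u²) + 2 = u²)
X(6, Z(-4, 2))⁴ = 6⁴ = 1296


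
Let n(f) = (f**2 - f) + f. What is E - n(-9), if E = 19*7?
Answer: 52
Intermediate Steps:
E = 133
n(f) = f**2
E - n(-9) = 133 - 1*(-9)**2 = 133 - 1*81 = 133 - 81 = 52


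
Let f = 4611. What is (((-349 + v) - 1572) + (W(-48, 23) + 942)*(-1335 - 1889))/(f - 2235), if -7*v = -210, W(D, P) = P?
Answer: -3113051/2376 ≈ -1310.2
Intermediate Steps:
v = 30 (v = -⅐*(-210) = 30)
(((-349 + v) - 1572) + (W(-48, 23) + 942)*(-1335 - 1889))/(f - 2235) = (((-349 + 30) - 1572) + (23 + 942)*(-1335 - 1889))/(4611 - 2235) = ((-319 - 1572) + 965*(-3224))/2376 = (-1891 - 3111160)*(1/2376) = -3113051*1/2376 = -3113051/2376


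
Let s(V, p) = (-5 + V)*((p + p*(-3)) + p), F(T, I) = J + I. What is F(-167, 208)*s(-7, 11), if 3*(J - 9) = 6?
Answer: 28908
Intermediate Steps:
J = 11 (J = 9 + (1/3)*6 = 9 + 2 = 11)
F(T, I) = 11 + I
s(V, p) = -p*(-5 + V) (s(V, p) = (-5 + V)*((p - 3*p) + p) = (-5 + V)*(-2*p + p) = (-5 + V)*(-p) = -p*(-5 + V))
F(-167, 208)*s(-7, 11) = (11 + 208)*(11*(5 - 1*(-7))) = 219*(11*(5 + 7)) = 219*(11*12) = 219*132 = 28908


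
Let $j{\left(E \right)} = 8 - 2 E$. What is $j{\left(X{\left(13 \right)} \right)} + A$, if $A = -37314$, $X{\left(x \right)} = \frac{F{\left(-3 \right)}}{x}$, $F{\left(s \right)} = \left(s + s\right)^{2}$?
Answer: $- \frac{485050}{13} \approx -37312.0$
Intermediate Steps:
$F{\left(s \right)} = 4 s^{2}$ ($F{\left(s \right)} = \left(2 s\right)^{2} = 4 s^{2}$)
$X{\left(x \right)} = \frac{36}{x}$ ($X{\left(x \right)} = \frac{4 \left(-3\right)^{2}}{x} = \frac{4 \cdot 9}{x} = \frac{36}{x}$)
$j{\left(X{\left(13 \right)} \right)} + A = \left(8 - 2 \cdot \frac{36}{13}\right) - 37314 = \left(8 - 2 \cdot 36 \cdot \frac{1}{13}\right) - 37314 = \left(8 - \frac{72}{13}\right) - 37314 = \frac{32}{13} - 37314 = - \frac{485050}{13}$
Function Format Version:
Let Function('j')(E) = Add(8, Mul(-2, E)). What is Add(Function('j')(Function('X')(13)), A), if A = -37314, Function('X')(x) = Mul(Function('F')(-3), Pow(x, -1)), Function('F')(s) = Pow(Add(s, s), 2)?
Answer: Rational(-485050, 13) ≈ -37312.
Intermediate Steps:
Function('F')(s) = Mul(4, Pow(s, 2)) (Function('F')(s) = Pow(Mul(2, s), 2) = Mul(4, Pow(s, 2)))
Function('X')(x) = Mul(36, Pow(x, -1)) (Function('X')(x) = Mul(Mul(4, Pow(-3, 2)), Pow(x, -1)) = Mul(Mul(4, 9), Pow(x, -1)) = Mul(36, Pow(x, -1)))
Add(Function('j')(Function('X')(13)), A) = Add(Add(8, Mul(-2, Mul(36, Pow(13, -1)))), -37314) = Add(Add(8, Mul(-2, Mul(36, Rational(1, 13)))), -37314) = Add(Add(8, Mul(-2, Rational(36, 13))), -37314) = Add(Add(8, Rational(-72, 13)), -37314) = Add(Rational(32, 13), -37314) = Rational(-485050, 13)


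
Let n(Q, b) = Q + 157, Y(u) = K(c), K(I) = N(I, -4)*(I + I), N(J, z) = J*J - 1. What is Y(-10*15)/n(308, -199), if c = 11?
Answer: 176/31 ≈ 5.6774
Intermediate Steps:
N(J, z) = -1 + J² (N(J, z) = J² - 1 = -1 + J²)
K(I) = 2*I*(-1 + I²) (K(I) = (-1 + I²)*(I + I) = (-1 + I²)*(2*I) = 2*I*(-1 + I²))
Y(u) = 2640 (Y(u) = 2*11*(-1 + 11²) = 2*11*(-1 + 121) = 2*11*120 = 2640)
n(Q, b) = 157 + Q
Y(-10*15)/n(308, -199) = 2640/(157 + 308) = 2640/465 = 2640*(1/465) = 176/31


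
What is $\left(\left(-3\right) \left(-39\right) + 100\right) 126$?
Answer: $27342$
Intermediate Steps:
$\left(\left(-3\right) \left(-39\right) + 100\right) 126 = \left(117 + 100\right) 126 = 217 \cdot 126 = 27342$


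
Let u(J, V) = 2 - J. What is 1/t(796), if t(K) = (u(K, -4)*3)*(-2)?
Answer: 1/4764 ≈ 0.00020991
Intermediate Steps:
t(K) = -12 + 6*K (t(K) = ((2 - K)*3)*(-2) = (6 - 3*K)*(-2) = -12 + 6*K)
1/t(796) = 1/(-12 + 6*796) = 1/(-12 + 4776) = 1/4764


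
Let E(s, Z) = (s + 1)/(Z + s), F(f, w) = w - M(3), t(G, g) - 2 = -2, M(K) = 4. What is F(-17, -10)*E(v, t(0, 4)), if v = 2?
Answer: -21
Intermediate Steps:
t(G, g) = 0 (t(G, g) = 2 - 2 = 0)
F(f, w) = -4 + w (F(f, w) = w - 1*4 = w - 4 = -4 + w)
E(s, Z) = (1 + s)/(Z + s)
F(-17, -10)*E(v, t(0, 4)) = (-4 - 10)*((1 + 2)/(0 + 2)) = -14*3/2 = -21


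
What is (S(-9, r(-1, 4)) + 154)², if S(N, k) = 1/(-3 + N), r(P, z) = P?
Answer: 3411409/144 ≈ 23690.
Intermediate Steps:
(S(-9, r(-1, 4)) + 154)² = (1/(-3 - 9) + 154)² = (1/(-12) + 154)² = (-1/12 + 154)² = (1847/12)² = 3411409/144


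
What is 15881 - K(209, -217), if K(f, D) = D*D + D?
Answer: -30991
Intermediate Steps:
K(f, D) = D + D**2 (K(f, D) = D**2 + D = D + D**2)
15881 - K(209, -217) = 15881 - (-217)*(1 - 217) = 15881 - (-217)*(-216) = 15881 - 1*46872 = 15881 - 46872 = -30991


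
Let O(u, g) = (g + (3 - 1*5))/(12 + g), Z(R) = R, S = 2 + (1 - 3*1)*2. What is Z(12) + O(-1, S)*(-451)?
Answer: 962/5 ≈ 192.40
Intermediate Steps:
S = -2 (S = 2 + (1 - 3)*2 = 2 - 2*2 = 2 - 4 = -2)
O(u, g) = (-2 + g)/(12 + g) (O(u, g) = (g + (3 - 5))/(12 + g) = (g - 2)/(12 + g) = (-2 + g)/(12 + g))
Z(12) + O(-1, S)*(-451) = 12 + ((-2 - 2)/(12 - 2))*(-451) = 12 + (-4/10)*(-451) = 12 + ((1/10)*(-4))*(-451) = 12 - 2/5*(-451) = 12 + 902/5 = 962/5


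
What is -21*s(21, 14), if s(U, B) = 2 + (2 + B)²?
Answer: -5418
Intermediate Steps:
-21*s(21, 14) = -21*(2 + (2 + 14)²) = -21*(2 + 16²) = -21*(2 + 256) = -21*258 = -5418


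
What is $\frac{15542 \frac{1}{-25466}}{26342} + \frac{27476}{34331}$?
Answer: $\frac{9215532174335}{11515052923066} \approx 0.8003$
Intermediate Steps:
$\frac{15542 \frac{1}{-25466}}{26342} + \frac{27476}{34331} = 15542 \left(- \frac{1}{25466}\right) \frac{1}{26342} + 27476 \cdot \frac{1}{34331} = \left(- \frac{7771}{12733}\right) \frac{1}{26342} + \frac{27476}{34331} = - \frac{7771}{335412686} + \frac{27476}{34331} = \frac{9215532174335}{11515052923066}$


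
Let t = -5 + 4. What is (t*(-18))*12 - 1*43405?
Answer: -43189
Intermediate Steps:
t = -1
(t*(-18))*12 - 1*43405 = -1*(-18)*12 - 1*43405 = 18*12 - 43405 = 216 - 43405 = -43189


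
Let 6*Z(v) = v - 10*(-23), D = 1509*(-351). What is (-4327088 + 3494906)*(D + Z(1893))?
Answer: 440478232207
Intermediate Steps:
D = -529659
Z(v) = 115/3 + v/6 (Z(v) = (v - 10*(-23))/6 = (v + 230)/6 = (230 + v)/6 = 115/3 + v/6)
(-4327088 + 3494906)*(D + Z(1893)) = (-4327088 + 3494906)*(-529659 + (115/3 + (1/6)*1893)) = -832182*(-529659 + (115/3 + 631/2)) = -832182*(-529659 + 2123/6) = -832182*(-3175831/6) = 440478232207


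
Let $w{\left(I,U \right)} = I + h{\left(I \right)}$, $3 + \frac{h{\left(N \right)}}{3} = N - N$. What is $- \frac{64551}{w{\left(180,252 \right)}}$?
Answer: $- \frac{21517}{57} \approx -377.49$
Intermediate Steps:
$h{\left(N \right)} = -9$ ($h{\left(N \right)} = -9 + 3 \left(N - N\right) = -9 + 3 \cdot 0 = -9 + 0 = -9$)
$w{\left(I,U \right)} = -9 + I$ ($w{\left(I,U \right)} = I - 9 = -9 + I$)
$- \frac{64551}{w{\left(180,252 \right)}} = - \frac{64551}{-9 + 180} = - \frac{64551}{171} = \left(-64551\right) \frac{1}{171} = - \frac{21517}{57}$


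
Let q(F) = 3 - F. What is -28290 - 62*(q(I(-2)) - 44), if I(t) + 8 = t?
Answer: -26368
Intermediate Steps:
I(t) = -8 + t
-28290 - 62*(q(I(-2)) - 44) = -28290 - 62*((3 - (-8 - 2)) - 44) = -28290 - 62*((3 - 1*(-10)) - 44) = -28290 - 62*((3 + 10) - 44) = -28290 - 62*(13 - 44) = -28290 - 62*(-31) = -28290 - 1*(-1922) = -28290 + 1922 = -26368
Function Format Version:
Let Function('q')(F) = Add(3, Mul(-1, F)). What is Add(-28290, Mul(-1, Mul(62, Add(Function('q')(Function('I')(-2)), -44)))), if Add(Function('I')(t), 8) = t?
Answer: -26368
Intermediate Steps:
Function('I')(t) = Add(-8, t)
Add(-28290, Mul(-1, Mul(62, Add(Function('q')(Function('I')(-2)), -44)))) = Add(-28290, Mul(-1, Mul(62, Add(Add(3, Mul(-1, Add(-8, -2))), -44)))) = Add(-28290, Mul(-1, Mul(62, Add(Add(3, Mul(-1, -10)), -44)))) = Add(-28290, Mul(-1, Mul(62, Add(Add(3, 10), -44)))) = Add(-28290, Mul(-1, Mul(62, Add(13, -44)))) = Add(-28290, Mul(-1, Mul(62, -31))) = Add(-28290, Mul(-1, -1922)) = Add(-28290, 1922) = -26368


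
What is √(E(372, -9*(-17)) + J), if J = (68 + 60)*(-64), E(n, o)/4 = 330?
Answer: 2*I*√1718 ≈ 82.898*I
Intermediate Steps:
E(n, o) = 1320 (E(n, o) = 4*330 = 1320)
J = -8192 (J = 128*(-64) = -8192)
√(E(372, -9*(-17)) + J) = √(1320 - 8192) = √(-6872) = 2*I*√1718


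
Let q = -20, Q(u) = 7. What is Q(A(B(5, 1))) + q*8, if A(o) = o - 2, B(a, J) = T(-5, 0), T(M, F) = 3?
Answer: -153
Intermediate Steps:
B(a, J) = 3
A(o) = -2 + o
Q(A(B(5, 1))) + q*8 = 7 - 20*8 = 7 - 160 = -153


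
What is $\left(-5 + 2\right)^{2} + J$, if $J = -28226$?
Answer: $-28217$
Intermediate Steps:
$\left(-5 + 2\right)^{2} + J = \left(-5 + 2\right)^{2} - 28226 = \left(-3\right)^{2} - 28226 = 9 - 28226 = -28217$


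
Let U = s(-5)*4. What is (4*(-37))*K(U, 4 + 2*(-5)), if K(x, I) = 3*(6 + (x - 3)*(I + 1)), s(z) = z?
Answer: -53724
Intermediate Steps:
U = -20 (U = -5*4 = -20)
K(x, I) = 18 + 3*(1 + I)*(-3 + x) (K(x, I) = 3*(6 + (-3 + x)*(1 + I)) = 3*(6 + (1 + I)*(-3 + x)) = 18 + 3*(1 + I)*(-3 + x))
(4*(-37))*K(U, 4 + 2*(-5)) = (4*(-37))*(9 - 9*(4 + 2*(-5)) + 3*(-20) + 3*(4 + 2*(-5))*(-20)) = -148*(9 - 9*(4 - 10) - 60 + 3*(4 - 10)*(-20)) = -148*(9 - 9*(-6) - 60 + 3*(-6)*(-20)) = -148*(9 + 54 - 60 + 360) = -148*363 = -53724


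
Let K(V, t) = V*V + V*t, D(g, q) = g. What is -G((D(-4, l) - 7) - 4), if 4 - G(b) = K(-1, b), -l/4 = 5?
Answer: 12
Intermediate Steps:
l = -20 (l = -4*5 = -20)
K(V, t) = V**2 + V*t
G(b) = 3 + b (G(b) = 4 - (-1)*(-1 + b) = 4 - (1 - b) = 4 + (-1 + b) = 3 + b)
-G((D(-4, l) - 7) - 4) = -(3 + ((-4 - 7) - 4)) = -(3 + (-11 - 4)) = -(3 - 15) = -1*(-12) = 12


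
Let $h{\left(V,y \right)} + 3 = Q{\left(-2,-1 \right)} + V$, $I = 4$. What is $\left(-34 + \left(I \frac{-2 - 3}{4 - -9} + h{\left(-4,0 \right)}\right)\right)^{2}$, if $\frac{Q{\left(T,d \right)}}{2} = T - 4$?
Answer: $\frac{502681}{169} \approx 2974.4$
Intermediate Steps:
$Q{\left(T,d \right)} = -8 + 2 T$ ($Q{\left(T,d \right)} = 2 \left(T - 4\right) = 2 \left(-4 + T\right) = -8 + 2 T$)
$h{\left(V,y \right)} = -15 + V$ ($h{\left(V,y \right)} = -3 + \left(\left(-8 + 2 \left(-2\right)\right) + V\right) = -3 + \left(\left(-8 - 4\right) + V\right) = -3 + \left(-12 + V\right) = -15 + V$)
$\left(-34 + \left(I \frac{-2 - 3}{4 - -9} + h{\left(-4,0 \right)}\right)\right)^{2} = \left(-34 + \left(4 \frac{-2 - 3}{4 - -9} - 19\right)\right)^{2} = \left(-34 - \left(19 - 4 \left(- \frac{5}{4 + 9}\right)\right)\right)^{2} = \left(-34 - \left(19 - 4 \left(- \frac{5}{13}\right)\right)\right)^{2} = \left(-34 - \left(19 - 4 \left(\left(-5\right) \frac{1}{13}\right)\right)\right)^{2} = \left(-34 + \left(4 \left(- \frac{5}{13}\right) - 19\right)\right)^{2} = \left(-34 - \frac{267}{13}\right)^{2} = \left(- \frac{709}{13}\right)^{2} = \frac{502681}{169}$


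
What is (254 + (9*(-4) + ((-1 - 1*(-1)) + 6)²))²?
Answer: 64516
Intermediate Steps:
(254 + (9*(-4) + ((-1 - 1*(-1)) + 6)²))² = (254 + (-36 + ((-1 + 1) + 6)²))² = (254 + (-36 + (0 + 6)²))² = (254 + (-36 + 6²))² = (254 + (-36 + 36))² = (254 + 0)² = 254² = 64516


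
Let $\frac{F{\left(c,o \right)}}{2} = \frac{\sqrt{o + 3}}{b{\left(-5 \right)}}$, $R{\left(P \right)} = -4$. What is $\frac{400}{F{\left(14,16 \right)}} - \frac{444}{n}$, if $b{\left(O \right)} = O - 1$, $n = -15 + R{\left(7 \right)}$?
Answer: $\frac{444}{19} - \frac{1200 \sqrt{19}}{19} \approx -251.93$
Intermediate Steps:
$n = -19$ ($n = -15 - 4 = -19$)
$b{\left(O \right)} = -1 + O$
$F{\left(c,o \right)} = - \frac{\sqrt{3 + o}}{3}$ ($F{\left(c,o \right)} = 2 \frac{\sqrt{o + 3}}{-1 - 5} = 2 \frac{\sqrt{3 + o}}{-6} = 2 \sqrt{3 + o} \left(- \frac{1}{6}\right) = 2 \left(- \frac{\sqrt{3 + o}}{6}\right) = - \frac{\sqrt{3 + o}}{3}$)
$\frac{400}{F{\left(14,16 \right)}} - \frac{444}{n} = \frac{400}{\left(- \frac{1}{3}\right) \sqrt{3 + 16}} - \frac{444}{-19} = \frac{400}{\left(- \frac{1}{3}\right) \sqrt{19}} - - \frac{444}{19} = 400 \left(- \frac{3 \sqrt{19}}{19}\right) + \frac{444}{19} = - \frac{1200 \sqrt{19}}{19} + \frac{444}{19} = \frac{444}{19} - \frac{1200 \sqrt{19}}{19}$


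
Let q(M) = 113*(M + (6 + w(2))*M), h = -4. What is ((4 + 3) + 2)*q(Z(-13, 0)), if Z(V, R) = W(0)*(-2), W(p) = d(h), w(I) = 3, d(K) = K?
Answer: 81360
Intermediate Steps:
W(p) = -4
Z(V, R) = 8 (Z(V, R) = -4*(-2) = 8)
q(M) = 1130*M (q(M) = 113*(M + (6 + 3)*M) = 113*(M + 9*M) = 113*(10*M) = 1130*M)
((4 + 3) + 2)*q(Z(-13, 0)) = ((4 + 3) + 2)*(1130*8) = (7 + 2)*9040 = 9*9040 = 81360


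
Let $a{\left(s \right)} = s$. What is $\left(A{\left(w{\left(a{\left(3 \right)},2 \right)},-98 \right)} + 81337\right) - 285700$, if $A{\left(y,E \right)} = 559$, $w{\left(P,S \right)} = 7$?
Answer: $-203804$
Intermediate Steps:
$\left(A{\left(w{\left(a{\left(3 \right)},2 \right)},-98 \right)} + 81337\right) - 285700 = \left(559 + 81337\right) - 285700 = 81896 - 285700 = -203804$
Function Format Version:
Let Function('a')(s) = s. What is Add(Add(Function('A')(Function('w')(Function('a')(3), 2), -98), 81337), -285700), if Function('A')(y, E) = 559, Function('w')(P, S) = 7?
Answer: -203804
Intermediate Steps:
Add(Add(Function('A')(Function('w')(Function('a')(3), 2), -98), 81337), -285700) = Add(Add(559, 81337), -285700) = Add(81896, -285700) = -203804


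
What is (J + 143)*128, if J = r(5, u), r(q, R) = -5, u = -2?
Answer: 17664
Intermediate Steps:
J = -5
(J + 143)*128 = (-5 + 143)*128 = 138*128 = 17664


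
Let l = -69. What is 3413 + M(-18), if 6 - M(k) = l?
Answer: 3488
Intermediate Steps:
M(k) = 75 (M(k) = 6 - 1*(-69) = 6 + 69 = 75)
3413 + M(-18) = 3413 + 75 = 3488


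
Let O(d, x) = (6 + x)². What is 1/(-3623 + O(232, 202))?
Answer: 1/39641 ≈ 2.5226e-5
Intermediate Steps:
1/(-3623 + O(232, 202)) = 1/(-3623 + (6 + 202)²) = 1/(-3623 + 208²) = 1/(-3623 + 43264) = 1/39641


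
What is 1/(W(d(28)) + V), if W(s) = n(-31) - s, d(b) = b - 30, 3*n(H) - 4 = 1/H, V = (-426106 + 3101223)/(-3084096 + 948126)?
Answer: 66215070/137076283 ≈ 0.48305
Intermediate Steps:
V = -2675117/2135970 (V = 2675117/(-2135970) = 2675117*(-1/2135970) = -2675117/2135970 ≈ -1.2524)
n(H) = 4/3 + 1/(3*H)
d(b) = -30 + b
W(s) = 41/31 - s (W(s) = (⅓)*(1 + 4*(-31))/(-31) - s = (⅓)*(-1/31)*(1 - 124) - s = (⅓)*(-1/31)*(-123) - s = 41/31 - s)
1/(W(d(28)) + V) = 1/((41/31 - (-30 + 28)) - 2675117/2135970) = 1/((41/31 - 1*(-2)) - 2675117/2135970) = 1/((41/31 + 2) - 2675117/2135970) = 1/(103/31 - 2675117/2135970) = 1/(137076283/66215070) = 66215070/137076283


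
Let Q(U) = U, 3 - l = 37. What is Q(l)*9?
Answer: -306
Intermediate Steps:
l = -34 (l = 3 - 1*37 = 3 - 37 = -34)
Q(l)*9 = -34*9 = -306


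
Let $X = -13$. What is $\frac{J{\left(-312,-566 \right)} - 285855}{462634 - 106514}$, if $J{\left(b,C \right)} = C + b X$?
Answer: $- \frac{56473}{71224} \approx -0.79289$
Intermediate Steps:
$J{\left(b,C \right)} = C - 13 b$ ($J{\left(b,C \right)} = C + b \left(-13\right) = C - 13 b$)
$\frac{J{\left(-312,-566 \right)} - 285855}{462634 - 106514} = \frac{\left(-566 - -4056\right) - 285855}{462634 - 106514} = \frac{\left(-566 + 4056\right) - 285855}{356120} = \left(3490 - 285855\right) \frac{1}{356120} = \left(-282365\right) \frac{1}{356120} = - \frac{56473}{71224}$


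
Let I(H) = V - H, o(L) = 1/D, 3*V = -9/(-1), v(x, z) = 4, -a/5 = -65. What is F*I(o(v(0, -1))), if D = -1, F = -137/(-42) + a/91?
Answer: 82/3 ≈ 27.333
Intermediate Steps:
a = 325 (a = -5*(-65) = 325)
F = 41/6 (F = -137/(-42) + 325/91 = -137*(-1/42) + 325*(1/91) = 137/42 + 25/7 = 41/6 ≈ 6.8333)
V = 3 (V = (-9/(-1))/3 = (-9*(-1))/3 = (⅓)*9 = 3)
o(L) = -1 (o(L) = 1/(-1) = -1)
I(H) = 3 - H
F*I(o(v(0, -1))) = 41*(3 - 1*(-1))/6 = 41*(3 + 1)/6 = (41/6)*4 = 82/3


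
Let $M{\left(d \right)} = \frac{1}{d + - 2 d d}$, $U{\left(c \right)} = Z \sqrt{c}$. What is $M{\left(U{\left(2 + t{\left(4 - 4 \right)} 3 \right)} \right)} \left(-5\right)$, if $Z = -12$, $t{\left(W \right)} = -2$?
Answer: $- \frac{2}{461} - \frac{i}{11064} \approx -0.0043384 - 9.0383 \cdot 10^{-5} i$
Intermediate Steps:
$U{\left(c \right)} = - 12 \sqrt{c}$
$M{\left(d \right)} = \frac{1}{d - 2 d^{2}}$
$M{\left(U{\left(2 + t{\left(4 - 4 \right)} 3 \right)} \right)} \left(-5\right) = - \frac{1}{- 12 \sqrt{2 - 6} \left(-1 + 2 \left(- 12 \sqrt{2 - 6}\right)\right)} \left(-5\right) = - \frac{1}{- 12 \sqrt{-4} \left(-1 + 2 \left(- 12 \sqrt{-4}\right)\right)} \left(-5\right) = - \frac{1}{- 12 \cdot 2 i \left(-1 + 2 \left(- 12 \cdot 2 i\right)\right)} \left(-5\right) = - \frac{1}{- 24 i \left(-1 + 2 \left(- 24 i\right)\right)} \left(-5\right) = - \frac{\frac{1}{24} i}{-1 - 48 i} \left(-5\right) = - \frac{i}{24} \frac{-1 + 48 i}{2305} \left(-5\right) = - \frac{i \left(-1 + 48 i\right)}{55320} \left(-5\right) = \frac{i \left(-1 + 48 i\right)}{11064}$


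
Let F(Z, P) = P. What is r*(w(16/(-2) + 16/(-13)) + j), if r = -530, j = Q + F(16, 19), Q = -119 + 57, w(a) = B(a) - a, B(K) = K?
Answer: 22790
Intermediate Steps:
w(a) = 0 (w(a) = a - a = 0)
Q = -62
j = -43 (j = -62 + 19 = -43)
r*(w(16/(-2) + 16/(-13)) + j) = -530*(0 - 43) = -530*(-43) = 22790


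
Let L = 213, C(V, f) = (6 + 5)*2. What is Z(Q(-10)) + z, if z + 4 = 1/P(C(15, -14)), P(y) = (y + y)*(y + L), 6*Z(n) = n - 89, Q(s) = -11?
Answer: -641077/31020 ≈ -20.667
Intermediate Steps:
C(V, f) = 22 (C(V, f) = 11*2 = 22)
Z(n) = -89/6 + n/6 (Z(n) = (n - 89)/6 = (-89 + n)/6 = -89/6 + n/6)
P(y) = 2*y*(213 + y) (P(y) = (y + y)*(y + 213) = (2*y)*(213 + y) = 2*y*(213 + y))
z = -41359/10340 (z = -4 + 1/(2*22*(213 + 22)) = -4 + 1/(2*22*235) = -4 + 1/10340 = -41359/10340 ≈ -3.9999)
Z(Q(-10)) + z = (-89/6 + (1/6)*(-11)) - 41359/10340 = (-89/6 - 11/6) - 41359/10340 = -50/3 - 41359/10340 = -641077/31020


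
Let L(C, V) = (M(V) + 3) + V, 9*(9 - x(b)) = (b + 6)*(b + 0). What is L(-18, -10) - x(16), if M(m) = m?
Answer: 118/9 ≈ 13.111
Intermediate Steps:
x(b) = 9 - b*(6 + b)/9 (x(b) = 9 - (b + 6)*(b + 0)/9 = 9 - (6 + b)*b/9 = 9 - b*(6 + b)/9)
L(C, V) = 3 + 2*V (L(C, V) = (V + 3) + V = (3 + V) + V = 3 + 2*V)
L(-18, -10) - x(16) = (3 + 2*(-10)) - (9 - ⅔*16 - ⅑*16²) = (3 - 20) - (9 - 32/3 - ⅑*256) = -17 - (9 - 32/3 - 256/9) = -17 - 1*(-271/9) = -17 + 271/9 = 118/9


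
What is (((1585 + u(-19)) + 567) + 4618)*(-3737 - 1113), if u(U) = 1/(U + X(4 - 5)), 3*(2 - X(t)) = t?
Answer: -32834209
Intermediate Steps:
X(t) = 2 - t/3
u(U) = 1/(7/3 + U) (u(U) = 1/(U + (2 - (4 - 5)/3)) = 1/(U + (2 - ⅓*(-1))) = 1/(U + (2 + ⅓)) = 1/(U + 7/3) = 1/(7/3 + U))
(((1585 + u(-19)) + 567) + 4618)*(-3737 - 1113) = (((1585 + 3/(7 + 3*(-19))) + 567) + 4618)*(-3737 - 1113) = (((1585 + 3/(7 - 57)) + 567) + 4618)*(-4850) = (((1585 + 3/(-50)) + 567) + 4618)*(-4850) = (((1585 + 3*(-1/50)) + 567) + 4618)*(-4850) = (((1585 - 3/50) + 567) + 4618)*(-4850) = ((79247/50 + 567) + 4618)*(-4850) = (107597/50 + 4618)*(-4850) = (338497/50)*(-4850) = -32834209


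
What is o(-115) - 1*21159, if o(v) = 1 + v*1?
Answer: -21273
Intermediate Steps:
o(v) = 1 + v
o(-115) - 1*21159 = (1 - 115) - 1*21159 = -114 - 21159 = -21273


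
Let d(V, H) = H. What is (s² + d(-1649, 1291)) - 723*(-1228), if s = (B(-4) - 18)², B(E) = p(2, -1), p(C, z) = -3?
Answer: 1083616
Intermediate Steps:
B(E) = -3
s = 441 (s = (-3 - 18)² = (-21)² = 441)
(s² + d(-1649, 1291)) - 723*(-1228) = (441² + 1291) - 723*(-1228) = (194481 + 1291) + 887844 = 195772 + 887844 = 1083616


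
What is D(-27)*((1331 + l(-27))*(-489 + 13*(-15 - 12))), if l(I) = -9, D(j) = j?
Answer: 29982960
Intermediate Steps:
D(-27)*((1331 + l(-27))*(-489 + 13*(-15 - 12))) = -27*(1331 - 9)*(-489 + 13*(-15 - 12)) = -35694*(-489 + 13*(-27)) = -35694*(-489 - 351) = -35694*(-840) = -27*(-1110480) = 29982960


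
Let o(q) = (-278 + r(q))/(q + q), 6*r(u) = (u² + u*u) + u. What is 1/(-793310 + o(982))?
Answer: -1964/1557739513 ≈ -1.2608e-6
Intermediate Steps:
r(u) = u²/3 + u/6 (r(u) = ((u² + u*u) + u)/6 = ((u² + u²) + u)/6 = (2*u² + u)/6 = (u + 2*u²)/6 = u²/3 + u/6)
o(q) = (-278 + q*(1 + 2*q)/6)/(2*q) (o(q) = (-278 + q*(1 + 2*q)/6)/(q + q) = (-278 + q*(1 + 2*q)/6)/((2*q)) = (-278 + q*(1 + 2*q)/6)*(1/(2*q)) = (-278 + q*(1 + 2*q)/6)/(2*q))
1/(-793310 + o(982)) = 1/(-793310 + (1/12 - 139/982 + (⅙)*982)) = 1/(-793310 + (1/12 - 139*1/982 + 491/3)) = 1/(-793310 + (1/12 - 139/982 + 491/3)) = 1/(-793310 + 321327/1964) = 1/(-1557739513/1964) = -1964/1557739513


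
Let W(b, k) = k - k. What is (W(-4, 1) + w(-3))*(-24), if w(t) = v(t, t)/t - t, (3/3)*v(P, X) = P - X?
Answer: -72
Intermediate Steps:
v(P, X) = P - X
W(b, k) = 0
w(t) = -t (w(t) = (t - t)/t - t = 0/t - t = 0 - t = -t)
(W(-4, 1) + w(-3))*(-24) = (0 - 1*(-3))*(-24) = (0 + 3)*(-24) = 3*(-24) = -72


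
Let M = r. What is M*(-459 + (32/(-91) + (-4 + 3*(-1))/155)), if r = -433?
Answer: 2805749936/14105 ≈ 1.9892e+5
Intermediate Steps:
M = -433
M*(-459 + (32/(-91) + (-4 + 3*(-1))/155)) = -433*(-459 + (32/(-91) + (-4 + 3*(-1))/155)) = -433*(-459 + (32*(-1/91) + (-4 - 3)*(1/155))) = -433*(-459 + (-32/91 - 7*1/155)) = -433*(-459 + (-32/91 - 7/155)) = -433*(-459 - 5597/14105) = -433*(-6479792/14105) = 2805749936/14105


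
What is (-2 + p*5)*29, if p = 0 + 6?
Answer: 812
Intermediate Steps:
p = 6
(-2 + p*5)*29 = (-2 + 6*5)*29 = (-2 + 30)*29 = 28*29 = 812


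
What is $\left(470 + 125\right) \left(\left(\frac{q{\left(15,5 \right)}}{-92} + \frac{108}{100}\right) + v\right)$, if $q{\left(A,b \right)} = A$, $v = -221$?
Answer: $- \frac{60236729}{460} \approx -1.3095 \cdot 10^{5}$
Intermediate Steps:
$\left(470 + 125\right) \left(\left(\frac{q{\left(15,5 \right)}}{-92} + \frac{108}{100}\right) + v\right) = \left(470 + 125\right) \left(\left(\frac{15}{-92} + \frac{108}{100}\right) - 221\right) = 595 \left(\left(15 \left(- \frac{1}{92}\right) + 108 \cdot \frac{1}{100}\right) - 221\right) = 595 \left(\left(- \frac{15}{92} + \frac{27}{25}\right) - 221\right) = 595 \left(\frac{2109}{2300} - 221\right) = 595 \left(- \frac{506191}{2300}\right) = - \frac{60236729}{460}$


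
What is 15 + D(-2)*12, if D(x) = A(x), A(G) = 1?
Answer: 27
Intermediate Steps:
D(x) = 1
15 + D(-2)*12 = 15 + 1*12 = 15 + 12 = 27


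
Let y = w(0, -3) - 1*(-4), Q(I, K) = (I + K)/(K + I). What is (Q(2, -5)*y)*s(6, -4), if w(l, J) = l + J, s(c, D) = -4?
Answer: -4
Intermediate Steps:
w(l, J) = J + l
Q(I, K) = 1 (Q(I, K) = (I + K)/(I + K) = 1)
y = 1 (y = (-3 + 0) - 1*(-4) = -3 + 4 = 1)
(Q(2, -5)*y)*s(6, -4) = (1*1)*(-4) = 1*(-4) = -4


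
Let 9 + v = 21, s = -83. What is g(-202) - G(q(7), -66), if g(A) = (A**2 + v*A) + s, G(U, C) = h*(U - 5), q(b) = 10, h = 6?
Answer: 38267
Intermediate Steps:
v = 12 (v = -9 + 21 = 12)
G(U, C) = -30 + 6*U (G(U, C) = 6*(U - 5) = 6*(-5 + U) = -30 + 6*U)
g(A) = -83 + A**2 + 12*A (g(A) = (A**2 + 12*A) - 83 = -83 + A**2 + 12*A)
g(-202) - G(q(7), -66) = (-83 + (-202)**2 + 12*(-202)) - (-30 + 6*10) = (-83 + 40804 - 2424) - (-30 + 60) = 38297 - 1*30 = 38297 - 30 = 38267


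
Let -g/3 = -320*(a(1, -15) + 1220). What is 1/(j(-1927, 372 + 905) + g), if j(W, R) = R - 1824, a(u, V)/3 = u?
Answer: 1/1173533 ≈ 8.5213e-7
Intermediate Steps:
a(u, V) = 3*u
j(W, R) = -1824 + R
g = 1174080 (g = -(-960)*(3*1 + 1220) = -(-960)*(3 + 1220) = -(-960)*1223 = -3*(-391360) = 1174080)
1/(j(-1927, 372 + 905) + g) = 1/((-1824 + (372 + 905)) + 1174080) = 1/((-1824 + 1277) + 1174080) = 1/(-547 + 1174080) = 1/1173533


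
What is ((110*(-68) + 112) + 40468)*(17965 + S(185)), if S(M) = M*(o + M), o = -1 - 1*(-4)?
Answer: 1745859500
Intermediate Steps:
o = 3 (o = -1 + 4 = 3)
S(M) = M*(3 + M)
((110*(-68) + 112) + 40468)*(17965 + S(185)) = ((110*(-68) + 112) + 40468)*(17965 + 185*(3 + 185)) = ((-7480 + 112) + 40468)*(17965 + 185*188) = (-7368 + 40468)*(17965 + 34780) = 33100*52745 = 1745859500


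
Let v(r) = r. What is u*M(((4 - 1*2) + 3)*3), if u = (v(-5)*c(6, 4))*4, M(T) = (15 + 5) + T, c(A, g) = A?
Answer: -4200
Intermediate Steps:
M(T) = 20 + T
u = -120 (u = -5*6*4 = -30*4 = -120)
u*M(((4 - 1*2) + 3)*3) = -120*(20 + ((4 - 1*2) + 3)*3) = -120*(20 + ((4 - 2) + 3)*3) = -120*(20 + (2 + 3)*3) = -120*(20 + 5*3) = -120*(20 + 15) = -120*35 = -4200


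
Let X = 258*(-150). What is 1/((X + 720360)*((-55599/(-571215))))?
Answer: 38081/2526640956 ≈ 1.5072e-5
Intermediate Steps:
X = -38700
1/((X + 720360)*((-55599/(-571215)))) = 1/((-38700 + 720360)*((-55599/(-571215)))) = 1/(681660*((-55599*(-1/571215)))) = 1/(681660*(18533/190405)) = (1/681660)*(190405/18533) = 38081/2526640956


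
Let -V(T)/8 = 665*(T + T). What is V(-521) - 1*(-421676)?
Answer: 5965116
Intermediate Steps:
V(T) = -10640*T (V(T) = -5320*(T + T) = -5320*2*T = -10640*T)
V(-521) - 1*(-421676) = -10640*(-521) - 1*(-421676) = 5543440 + 421676 = 5965116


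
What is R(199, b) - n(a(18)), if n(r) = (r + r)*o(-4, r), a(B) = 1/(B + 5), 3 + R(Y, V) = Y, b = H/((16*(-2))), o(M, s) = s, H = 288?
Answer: 103682/529 ≈ 196.00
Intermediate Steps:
b = -9 (b = 288/((16*(-2))) = 288/(-32) = 288*(-1/32) = -9)
R(Y, V) = -3 + Y
a(B) = 1/(5 + B)
n(r) = 2*r² (n(r) = (r + r)*r = (2*r)*r = 2*r²)
R(199, b) - n(a(18)) = (-3 + 199) - 2*(1/(5 + 18))² = 196 - 2*(1/23)² = 196 - 2/529 = 103682/529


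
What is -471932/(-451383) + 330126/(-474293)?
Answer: 74820779818/214087797219 ≈ 0.34949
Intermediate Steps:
-471932/(-451383) + 330126/(-474293) = -471932*(-1/451383) + 330126*(-1/474293) = 471932/451383 - 330126/474293 = 74820779818/214087797219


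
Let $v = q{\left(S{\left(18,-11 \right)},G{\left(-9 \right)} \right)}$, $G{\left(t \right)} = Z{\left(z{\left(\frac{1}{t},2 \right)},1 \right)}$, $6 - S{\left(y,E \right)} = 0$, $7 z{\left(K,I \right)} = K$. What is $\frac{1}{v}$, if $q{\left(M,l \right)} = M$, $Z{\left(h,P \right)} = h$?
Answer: $\frac{1}{6} \approx 0.16667$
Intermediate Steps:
$z{\left(K,I \right)} = \frac{K}{7}$
$S{\left(y,E \right)} = 6$ ($S{\left(y,E \right)} = 6 - 0 = 6 + 0 = 6$)
$G{\left(t \right)} = \frac{1}{7 t}$
$v = 6$
$\frac{1}{v} = \frac{1}{6}$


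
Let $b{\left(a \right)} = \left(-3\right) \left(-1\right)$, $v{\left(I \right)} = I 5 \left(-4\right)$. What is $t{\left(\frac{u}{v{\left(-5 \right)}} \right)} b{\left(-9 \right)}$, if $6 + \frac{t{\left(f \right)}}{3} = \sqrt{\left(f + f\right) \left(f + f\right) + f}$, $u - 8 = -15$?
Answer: $-54 + \frac{27 i \sqrt{14}}{50} \approx -54.0 + 2.0205 i$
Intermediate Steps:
$u = -7$ ($u = 8 - 15 = -7$)
$v{\left(I \right)} = - 20 I$ ($v{\left(I \right)} = 5 I \left(-4\right) = - 20 I$)
$b{\left(a \right)} = 3$
$t{\left(f \right)} = -18 + 3 \sqrt{f + 4 f^{2}}$ ($t{\left(f \right)} = -18 + 3 \sqrt{\left(f + f\right) \left(f + f\right) + f} = -18 + 3 \sqrt{2 f 2 f + f} = -18 + 3 \sqrt{4 f^{2} + f} = -18 + 3 \sqrt{f + 4 f^{2}}$)
$t{\left(\frac{u}{v{\left(-5 \right)}} \right)} b{\left(-9 \right)} = \left(-18 + 3 \sqrt{- \frac{7}{\left(-20\right) \left(-5\right)} \left(1 + 4 \left(- \frac{7}{\left(-20\right) \left(-5\right)}\right)\right)}\right) 3 = \left(-18 + 3 \sqrt{- \frac{7}{100} \left(1 + 4 \left(- \frac{7}{100}\right)\right)}\right) 3 = \left(-18 + 3 \sqrt{\left(-7\right) \frac{1}{100} \left(1 + 4 \left(\left(-7\right) \frac{1}{100}\right)\right)}\right) 3 = \left(-18 + 3 \sqrt{- \frac{7 \left(1 + 4 \left(- \frac{7}{100}\right)\right)}{100}}\right) 3 = \left(-18 + 3 \sqrt{- \frac{7 \left(1 - \frac{7}{25}\right)}{100}}\right) 3 = \left(-18 + 3 \sqrt{\left(- \frac{7}{100}\right) \frac{18}{25}}\right) 3 = \left(-18 + 3 \sqrt{- \frac{63}{1250}}\right) 3 = \left(-18 + 3 \frac{3 i \sqrt{14}}{50}\right) 3 = \left(-18 + \frac{9 i \sqrt{14}}{50}\right) 3 = -54 + \frac{27 i \sqrt{14}}{50}$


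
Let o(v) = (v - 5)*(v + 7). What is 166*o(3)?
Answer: -3320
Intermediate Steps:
o(v) = (-5 + v)*(7 + v)
166*o(3) = 166*(-35 + 3**2 + 2*3) = 166*(-35 + 9 + 6) = 166*(-20) = -3320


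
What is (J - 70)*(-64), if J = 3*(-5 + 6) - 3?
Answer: 4480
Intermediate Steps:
J = 0 (J = 3*1 - 3 = 3 - 3 = 0)
(J - 70)*(-64) = (0 - 70)*(-64) = -70*(-64) = 4480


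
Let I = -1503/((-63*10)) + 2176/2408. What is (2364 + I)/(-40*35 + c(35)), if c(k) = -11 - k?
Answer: -7125541/4352460 ≈ -1.6371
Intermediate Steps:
I = 9901/3010 (I = -1503/(-630) + 2176*(1/2408) = -1503*(-1/630) + 272/301 = 167/70 + 272/301 = 9901/3010 ≈ 3.2894)
(2364 + I)/(-40*35 + c(35)) = (2364 + 9901/3010)/(-40*35 + (-11 - 1*35)) = 7125541/(3010*(-1400 + (-11 - 35))) = 7125541/(3010*(-1400 - 46)) = (7125541/3010)/(-1446) = (7125541/3010)*(-1/1446) = -7125541/4352460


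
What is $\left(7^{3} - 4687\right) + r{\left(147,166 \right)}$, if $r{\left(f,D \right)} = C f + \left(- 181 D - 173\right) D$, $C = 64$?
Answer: $-5011290$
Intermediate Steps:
$r{\left(f,D \right)} = 64 f + D \left(-173 - 181 D\right)$ ($r{\left(f,D \right)} = 64 f + \left(- 181 D - 173\right) D = 64 f + \left(-173 - 181 D\right) D = 64 f + D \left(-173 - 181 D\right)$)
$\left(7^{3} - 4687\right) + r{\left(147,166 \right)} = \left(7^{3} - 4687\right) - \left(19310 + 4987636\right) = \left(343 - 4687\right) - 5006946 = -4344 - 5006946 = -5011290$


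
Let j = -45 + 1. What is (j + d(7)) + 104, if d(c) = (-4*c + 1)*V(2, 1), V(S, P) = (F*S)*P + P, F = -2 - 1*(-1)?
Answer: 87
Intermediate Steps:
F = -1 (F = -2 + 1 = -1)
V(S, P) = P - P*S (V(S, P) = (-S)*P + P = -P*S + P = P - P*S)
j = -44
d(c) = -1 + 4*c (d(c) = (-4*c + 1)*(1*(1 - 1*2)) = (1 - 4*c)*(1*(1 - 2)) = (1 - 4*c)*(1*(-1)) = (1 - 4*c)*(-1) = -1 + 4*c)
(j + d(7)) + 104 = (-44 + (-1 + 4*7)) + 104 = (-44 + (-1 + 28)) + 104 = (-44 + 27) + 104 = -17 + 104 = 87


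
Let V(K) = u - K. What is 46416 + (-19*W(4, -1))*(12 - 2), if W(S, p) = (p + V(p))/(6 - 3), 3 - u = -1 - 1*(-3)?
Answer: 139058/3 ≈ 46353.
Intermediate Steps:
u = 1 (u = 3 - (-1 - 1*(-3)) = 3 - (-1 + 3) = 3 - 1*2 = 3 - 2 = 1)
V(K) = 1 - K
W(S, p) = ⅓ (W(S, p) = (p + (1 - p))/(6 - 3) = 1/3 = 1*(⅓) = ⅓)
46416 + (-19*W(4, -1))*(12 - 2) = 46416 + (-19*⅓)*(12 - 2) = 46416 - 19/3*10 = 46416 - 190/3 = 139058/3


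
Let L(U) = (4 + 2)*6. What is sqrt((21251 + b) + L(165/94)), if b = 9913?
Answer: 20*sqrt(78) ≈ 176.64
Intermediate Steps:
L(U) = 36 (L(U) = 6*6 = 36)
sqrt((21251 + b) + L(165/94)) = sqrt((21251 + 9913) + 36) = sqrt(31164 + 36) = sqrt(31200) = 20*sqrt(78)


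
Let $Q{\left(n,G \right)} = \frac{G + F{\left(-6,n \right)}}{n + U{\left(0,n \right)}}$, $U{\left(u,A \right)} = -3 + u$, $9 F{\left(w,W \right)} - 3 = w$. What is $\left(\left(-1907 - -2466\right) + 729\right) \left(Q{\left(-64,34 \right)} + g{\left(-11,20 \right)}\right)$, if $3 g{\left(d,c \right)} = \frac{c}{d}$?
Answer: $- \frac{1052296}{737} \approx -1427.8$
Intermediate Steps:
$g{\left(d,c \right)} = \frac{c}{3 d}$ ($g{\left(d,c \right)} = \frac{c \frac{1}{d}}{3} = \frac{c}{3 d}$)
$F{\left(w,W \right)} = \frac{1}{3} + \frac{w}{9}$
$Q{\left(n,G \right)} = \frac{- \frac{1}{3} + G}{-3 + n}$ ($Q{\left(n,G \right)} = \frac{G + \left(\frac{1}{3} + \frac{1}{9} \left(-6\right)\right)}{n + \left(-3 + 0\right)} = \frac{G + \left(\frac{1}{3} - \frac{2}{3}\right)}{n - 3} = \frac{G - \frac{1}{3}}{-3 + n} = \frac{- \frac{1}{3} + G}{-3 + n}$)
$\left(\left(-1907 - -2466\right) + 729\right) \left(Q{\left(-64,34 \right)} + g{\left(-11,20 \right)}\right) = \left(\left(-1907 - -2466\right) + 729\right) \left(\frac{- \frac{1}{3} + 34}{-3 - 64} + \frac{1}{3} \cdot 20 \frac{1}{-11}\right) = \left(\left(-1907 + 2466\right) + 729\right) \left(\frac{1}{-67} \cdot \frac{101}{3} + \frac{1}{3} \cdot 20 \left(- \frac{1}{11}\right)\right) = \left(559 + 729\right) \left(\left(- \frac{1}{67}\right) \frac{101}{3} - \frac{20}{33}\right) = 1288 \left(- \frac{101}{201} - \frac{20}{33}\right) = 1288 \left(- \frac{817}{737}\right) = - \frac{1052296}{737}$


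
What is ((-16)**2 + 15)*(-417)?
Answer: -113007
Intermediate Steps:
((-16)**2 + 15)*(-417) = (256 + 15)*(-417) = 271*(-417) = -113007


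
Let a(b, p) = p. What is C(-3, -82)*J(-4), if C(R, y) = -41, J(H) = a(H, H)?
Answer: 164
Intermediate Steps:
J(H) = H
C(-3, -82)*J(-4) = -41*(-4) = 164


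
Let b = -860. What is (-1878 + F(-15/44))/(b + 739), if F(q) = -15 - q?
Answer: 83277/5324 ≈ 15.642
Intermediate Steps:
(-1878 + F(-15/44))/(b + 739) = (-1878 + (-15 - (-15)/44))/(-860 + 739) = (-1878 + (-15 - (-15)/44))/(-121) = (-1878 + (-15 - 1*(-15/44)))*(-1/121) = (-1878 + (-15 + 15/44))*(-1/121) = (-1878 - 645/44)*(-1/121) = -83277/44*(-1/121) = 83277/5324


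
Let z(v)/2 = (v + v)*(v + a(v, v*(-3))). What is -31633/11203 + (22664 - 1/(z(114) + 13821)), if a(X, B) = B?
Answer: 22885903675576/1009916841 ≈ 22661.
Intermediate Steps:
z(v) = -8*v**2 (z(v) = 2*((v + v)*(v + v*(-3))) = 2*((2*v)*(v - 3*v)) = 2*((2*v)*(-2*v)) = 2*(-4*v**2) = -8*v**2)
-31633/11203 + (22664 - 1/(z(114) + 13821)) = -31633/11203 + (22664 - 1/(-8*114**2 + 13821)) = -31633*1/11203 + (22664 - 1/(-8*12996 + 13821)) = -31633/11203 + (22664 - 1/(-103968 + 13821)) = -31633/11203 + (22664 - 1/(-90147)) = -31633/11203 + (22664 - 1*(-1/90147)) = -31633/11203 + (22664 + 1/90147) = -31633/11203 + 2043091609/90147 = 22885903675576/1009916841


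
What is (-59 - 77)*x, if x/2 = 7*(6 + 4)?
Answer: -19040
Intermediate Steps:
x = 140 (x = 2*(7*(6 + 4)) = 2*(7*10) = 2*70 = 140)
(-59 - 77)*x = (-59 - 77)*140 = -136*140 = -19040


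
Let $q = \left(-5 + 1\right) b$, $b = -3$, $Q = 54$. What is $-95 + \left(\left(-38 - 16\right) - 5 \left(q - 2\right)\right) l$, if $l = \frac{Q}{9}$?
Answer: $-719$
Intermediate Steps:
$q = 12$ ($q = \left(-5 + 1\right) \left(-3\right) = \left(-4\right) \left(-3\right) = 12$)
$l = 6$ ($l = \frac{54}{9} = 54 \cdot \frac{1}{9} = 6$)
$-95 + \left(\left(-38 - 16\right) - 5 \left(q - 2\right)\right) l = -95 + \left(\left(-38 - 16\right) - 5 \left(12 - 2\right)\right) 6 = -95 + \left(-54 - 50\right) 6 = -95 - 624 = -719$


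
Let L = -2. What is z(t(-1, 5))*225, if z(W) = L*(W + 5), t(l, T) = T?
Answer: -4500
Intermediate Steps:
z(W) = -10 - 2*W (z(W) = -2*(W + 5) = -2*(5 + W) = -10 - 2*W)
z(t(-1, 5))*225 = (-10 - 2*5)*225 = (-10 - 10)*225 = -20*225 = -4500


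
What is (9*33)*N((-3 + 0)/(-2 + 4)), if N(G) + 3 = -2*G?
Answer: 0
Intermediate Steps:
N(G) = -3 - 2*G
(9*33)*N((-3 + 0)/(-2 + 4)) = (9*33)*(-3 - 2*(-3 + 0)/(-2 + 4)) = 297*(-3 - (-6)/2) = 297*(-3 - 2*(-3/2)) = 297*(-3 + 3) = 297*0 = 0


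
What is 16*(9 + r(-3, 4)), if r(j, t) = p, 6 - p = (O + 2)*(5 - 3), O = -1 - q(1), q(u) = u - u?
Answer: 208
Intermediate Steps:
q(u) = 0
O = -1 (O = -1 - 1*0 = -1 + 0 = -1)
p = 4 (p = 6 - (-1 + 2)*(5 - 3) = 6 - 2 = 4)
r(j, t) = 4
16*(9 + r(-3, 4)) = 16*(9 + 4) = 16*13 = 208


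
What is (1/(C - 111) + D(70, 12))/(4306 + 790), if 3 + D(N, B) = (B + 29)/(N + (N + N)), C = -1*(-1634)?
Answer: -896837/1629853680 ≈ -0.00055026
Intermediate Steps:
C = 1634
D(N, B) = -3 + (29 + B)/(3*N) (D(N, B) = -3 + (B + 29)/(N + (N + N)) = -3 + (29 + B)/(N + 2*N) = -3 + (29 + B)/((3*N)) = -3 + (29 + B)*(1/(3*N)) = -3 + (29 + B)/(3*N))
(1/(C - 111) + D(70, 12))/(4306 + 790) = (1/(1634 - 111) + (⅓)*(29 + 12 - 9*70)/70)/(4306 + 790) = (1/1523 + (⅓)*(1/70)*(29 + 12 - 630))/5096 = (1/1523 + (⅓)*(1/70)*(-589))*(1/5096) = (1/1523 - 589/210)*(1/5096) = -896837/319830*1/5096 = -896837/1629853680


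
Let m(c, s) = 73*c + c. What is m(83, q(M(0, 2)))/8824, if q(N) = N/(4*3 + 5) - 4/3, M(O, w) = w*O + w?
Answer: 3071/4412 ≈ 0.69606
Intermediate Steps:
M(O, w) = w + O*w (M(O, w) = O*w + w = w + O*w)
q(N) = -4/3 + N/17 (q(N) = N/(12 + 5) - 4*⅓ = N/17 - 4/3 = -4/3 + N/17)
m(c, s) = 74*c
m(83, q(M(0, 2)))/8824 = (74*83)/8824 = 6142*(1/8824) = 3071/4412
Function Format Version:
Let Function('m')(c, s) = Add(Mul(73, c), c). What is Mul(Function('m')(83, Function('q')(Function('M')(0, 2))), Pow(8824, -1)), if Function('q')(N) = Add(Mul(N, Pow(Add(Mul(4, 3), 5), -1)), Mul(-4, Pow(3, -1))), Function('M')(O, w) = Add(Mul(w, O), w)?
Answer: Rational(3071, 4412) ≈ 0.69606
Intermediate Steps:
Function('M')(O, w) = Add(w, Mul(O, w)) (Function('M')(O, w) = Add(Mul(O, w), w) = Add(w, Mul(O, w)))
Function('q')(N) = Add(Rational(-4, 3), Mul(Rational(1, 17), N)) (Function('q')(N) = Add(Mul(N, Pow(Add(12, 5), -1)), Mul(-4, Rational(1, 3))) = Add(Mul(N, Pow(17, -1)), Rational(-4, 3)) = Add(Mul(N, Rational(1, 17)), Rational(-4, 3)) = Add(Mul(Rational(1, 17), N), Rational(-4, 3)) = Add(Rational(-4, 3), Mul(Rational(1, 17), N)))
Function('m')(c, s) = Mul(74, c)
Mul(Function('m')(83, Function('q')(Function('M')(0, 2))), Pow(8824, -1)) = Mul(Mul(74, 83), Pow(8824, -1)) = Mul(6142, Rational(1, 8824)) = Rational(3071, 4412)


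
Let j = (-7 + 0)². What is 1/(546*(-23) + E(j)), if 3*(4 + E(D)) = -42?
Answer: -1/12576 ≈ -7.9517e-5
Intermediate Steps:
j = 49 (j = (-7)² = 49)
E(D) = -18 (E(D) = -4 + (⅓)*(-42) = -4 - 14 = -18)
1/(546*(-23) + E(j)) = 1/(546*(-23) - 18) = 1/(-12558 - 18) = 1/(-12576) = -1/12576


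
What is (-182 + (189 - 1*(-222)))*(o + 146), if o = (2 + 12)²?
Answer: 78318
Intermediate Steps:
o = 196 (o = 14² = 196)
(-182 + (189 - 1*(-222)))*(o + 146) = (-182 + (189 - 1*(-222)))*(196 + 146) = (-182 + (189 + 222))*342 = (-182 + 411)*342 = 229*342 = 78318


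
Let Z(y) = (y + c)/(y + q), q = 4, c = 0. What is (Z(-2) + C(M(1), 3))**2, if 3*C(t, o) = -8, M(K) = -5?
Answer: 121/9 ≈ 13.444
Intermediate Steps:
C(t, o) = -8/3 (C(t, o) = (1/3)*(-8) = -8/3)
Z(y) = y/(4 + y) (Z(y) = (y + 0)/(y + 4) = y/(4 + y))
(Z(-2) + C(M(1), 3))**2 = (-2/(4 - 2) - 8/3)**2 = (-2/2 - 8/3)**2 = (-2*1/2 - 8/3)**2 = (-1 - 8/3)**2 = (-11/3)**2 = 121/9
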